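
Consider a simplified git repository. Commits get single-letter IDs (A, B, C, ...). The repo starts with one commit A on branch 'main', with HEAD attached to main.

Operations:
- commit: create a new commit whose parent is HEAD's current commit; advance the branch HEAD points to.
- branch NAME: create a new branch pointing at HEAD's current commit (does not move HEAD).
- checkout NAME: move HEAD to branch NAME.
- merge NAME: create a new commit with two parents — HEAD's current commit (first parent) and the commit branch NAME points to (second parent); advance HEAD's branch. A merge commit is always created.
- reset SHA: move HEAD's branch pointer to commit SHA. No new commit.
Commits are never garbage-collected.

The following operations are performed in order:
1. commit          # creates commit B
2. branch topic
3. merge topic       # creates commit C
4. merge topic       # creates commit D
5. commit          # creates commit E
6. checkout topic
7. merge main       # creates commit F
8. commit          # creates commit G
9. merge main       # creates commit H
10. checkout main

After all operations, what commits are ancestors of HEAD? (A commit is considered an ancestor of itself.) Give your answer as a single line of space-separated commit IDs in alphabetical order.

Answer: A B C D E

Derivation:
After op 1 (commit): HEAD=main@B [main=B]
After op 2 (branch): HEAD=main@B [main=B topic=B]
After op 3 (merge): HEAD=main@C [main=C topic=B]
After op 4 (merge): HEAD=main@D [main=D topic=B]
After op 5 (commit): HEAD=main@E [main=E topic=B]
After op 6 (checkout): HEAD=topic@B [main=E topic=B]
After op 7 (merge): HEAD=topic@F [main=E topic=F]
After op 8 (commit): HEAD=topic@G [main=E topic=G]
After op 9 (merge): HEAD=topic@H [main=E topic=H]
After op 10 (checkout): HEAD=main@E [main=E topic=H]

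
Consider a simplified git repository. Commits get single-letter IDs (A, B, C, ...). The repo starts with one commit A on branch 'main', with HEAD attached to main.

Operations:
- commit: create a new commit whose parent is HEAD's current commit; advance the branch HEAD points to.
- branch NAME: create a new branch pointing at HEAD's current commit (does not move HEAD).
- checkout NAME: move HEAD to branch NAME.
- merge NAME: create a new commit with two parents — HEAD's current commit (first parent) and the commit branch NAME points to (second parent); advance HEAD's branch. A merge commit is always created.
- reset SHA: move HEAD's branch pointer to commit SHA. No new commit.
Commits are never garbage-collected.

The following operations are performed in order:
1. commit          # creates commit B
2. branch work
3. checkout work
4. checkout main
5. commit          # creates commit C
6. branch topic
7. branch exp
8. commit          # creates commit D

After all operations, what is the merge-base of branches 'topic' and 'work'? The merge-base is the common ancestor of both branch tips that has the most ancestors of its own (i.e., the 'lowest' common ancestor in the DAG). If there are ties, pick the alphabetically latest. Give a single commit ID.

Answer: B

Derivation:
After op 1 (commit): HEAD=main@B [main=B]
After op 2 (branch): HEAD=main@B [main=B work=B]
After op 3 (checkout): HEAD=work@B [main=B work=B]
After op 4 (checkout): HEAD=main@B [main=B work=B]
After op 5 (commit): HEAD=main@C [main=C work=B]
After op 6 (branch): HEAD=main@C [main=C topic=C work=B]
After op 7 (branch): HEAD=main@C [exp=C main=C topic=C work=B]
After op 8 (commit): HEAD=main@D [exp=C main=D topic=C work=B]
ancestors(topic=C): ['A', 'B', 'C']
ancestors(work=B): ['A', 'B']
common: ['A', 'B']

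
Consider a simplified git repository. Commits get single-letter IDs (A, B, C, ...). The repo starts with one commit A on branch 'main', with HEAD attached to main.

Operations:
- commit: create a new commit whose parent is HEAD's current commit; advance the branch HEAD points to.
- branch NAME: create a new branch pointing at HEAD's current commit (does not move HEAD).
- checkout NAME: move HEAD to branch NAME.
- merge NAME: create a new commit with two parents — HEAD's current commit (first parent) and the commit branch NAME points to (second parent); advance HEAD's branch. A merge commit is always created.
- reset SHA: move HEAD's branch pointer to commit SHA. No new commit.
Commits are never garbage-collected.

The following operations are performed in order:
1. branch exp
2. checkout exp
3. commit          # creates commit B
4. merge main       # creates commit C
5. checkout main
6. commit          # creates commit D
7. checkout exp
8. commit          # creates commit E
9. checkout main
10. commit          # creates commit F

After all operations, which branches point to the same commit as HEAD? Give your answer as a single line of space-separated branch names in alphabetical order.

Answer: main

Derivation:
After op 1 (branch): HEAD=main@A [exp=A main=A]
After op 2 (checkout): HEAD=exp@A [exp=A main=A]
After op 3 (commit): HEAD=exp@B [exp=B main=A]
After op 4 (merge): HEAD=exp@C [exp=C main=A]
After op 5 (checkout): HEAD=main@A [exp=C main=A]
After op 6 (commit): HEAD=main@D [exp=C main=D]
After op 7 (checkout): HEAD=exp@C [exp=C main=D]
After op 8 (commit): HEAD=exp@E [exp=E main=D]
After op 9 (checkout): HEAD=main@D [exp=E main=D]
After op 10 (commit): HEAD=main@F [exp=E main=F]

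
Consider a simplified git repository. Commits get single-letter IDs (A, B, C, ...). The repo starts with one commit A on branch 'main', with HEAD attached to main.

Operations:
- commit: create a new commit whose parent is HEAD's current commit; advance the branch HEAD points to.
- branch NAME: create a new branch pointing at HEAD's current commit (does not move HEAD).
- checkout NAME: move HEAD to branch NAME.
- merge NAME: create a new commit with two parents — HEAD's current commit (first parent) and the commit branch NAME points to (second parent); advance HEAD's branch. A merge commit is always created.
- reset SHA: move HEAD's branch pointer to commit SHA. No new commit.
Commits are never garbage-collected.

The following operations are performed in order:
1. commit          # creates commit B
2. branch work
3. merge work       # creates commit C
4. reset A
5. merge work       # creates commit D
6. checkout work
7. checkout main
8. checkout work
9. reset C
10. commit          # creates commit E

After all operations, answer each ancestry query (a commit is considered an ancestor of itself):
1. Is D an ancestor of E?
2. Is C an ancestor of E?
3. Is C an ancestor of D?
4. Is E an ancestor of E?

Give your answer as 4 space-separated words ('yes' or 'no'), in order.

Answer: no yes no yes

Derivation:
After op 1 (commit): HEAD=main@B [main=B]
After op 2 (branch): HEAD=main@B [main=B work=B]
After op 3 (merge): HEAD=main@C [main=C work=B]
After op 4 (reset): HEAD=main@A [main=A work=B]
After op 5 (merge): HEAD=main@D [main=D work=B]
After op 6 (checkout): HEAD=work@B [main=D work=B]
After op 7 (checkout): HEAD=main@D [main=D work=B]
After op 8 (checkout): HEAD=work@B [main=D work=B]
After op 9 (reset): HEAD=work@C [main=D work=C]
After op 10 (commit): HEAD=work@E [main=D work=E]
ancestors(E) = {A,B,C,E}; D in? no
ancestors(E) = {A,B,C,E}; C in? yes
ancestors(D) = {A,B,D}; C in? no
ancestors(E) = {A,B,C,E}; E in? yes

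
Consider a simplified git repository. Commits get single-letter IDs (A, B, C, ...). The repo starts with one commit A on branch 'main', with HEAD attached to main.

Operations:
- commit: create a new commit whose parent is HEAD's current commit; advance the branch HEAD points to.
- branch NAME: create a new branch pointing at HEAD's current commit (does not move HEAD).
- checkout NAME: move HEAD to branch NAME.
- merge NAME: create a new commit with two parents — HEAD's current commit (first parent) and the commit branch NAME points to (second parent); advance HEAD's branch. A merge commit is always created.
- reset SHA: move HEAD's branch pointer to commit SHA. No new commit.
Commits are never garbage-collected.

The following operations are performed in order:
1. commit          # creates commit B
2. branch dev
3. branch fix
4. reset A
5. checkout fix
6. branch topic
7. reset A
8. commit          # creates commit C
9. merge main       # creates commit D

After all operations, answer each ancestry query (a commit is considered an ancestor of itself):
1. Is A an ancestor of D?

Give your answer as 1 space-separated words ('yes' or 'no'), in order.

Answer: yes

Derivation:
After op 1 (commit): HEAD=main@B [main=B]
After op 2 (branch): HEAD=main@B [dev=B main=B]
After op 3 (branch): HEAD=main@B [dev=B fix=B main=B]
After op 4 (reset): HEAD=main@A [dev=B fix=B main=A]
After op 5 (checkout): HEAD=fix@B [dev=B fix=B main=A]
After op 6 (branch): HEAD=fix@B [dev=B fix=B main=A topic=B]
After op 7 (reset): HEAD=fix@A [dev=B fix=A main=A topic=B]
After op 8 (commit): HEAD=fix@C [dev=B fix=C main=A topic=B]
After op 9 (merge): HEAD=fix@D [dev=B fix=D main=A topic=B]
ancestors(D) = {A,C,D}; A in? yes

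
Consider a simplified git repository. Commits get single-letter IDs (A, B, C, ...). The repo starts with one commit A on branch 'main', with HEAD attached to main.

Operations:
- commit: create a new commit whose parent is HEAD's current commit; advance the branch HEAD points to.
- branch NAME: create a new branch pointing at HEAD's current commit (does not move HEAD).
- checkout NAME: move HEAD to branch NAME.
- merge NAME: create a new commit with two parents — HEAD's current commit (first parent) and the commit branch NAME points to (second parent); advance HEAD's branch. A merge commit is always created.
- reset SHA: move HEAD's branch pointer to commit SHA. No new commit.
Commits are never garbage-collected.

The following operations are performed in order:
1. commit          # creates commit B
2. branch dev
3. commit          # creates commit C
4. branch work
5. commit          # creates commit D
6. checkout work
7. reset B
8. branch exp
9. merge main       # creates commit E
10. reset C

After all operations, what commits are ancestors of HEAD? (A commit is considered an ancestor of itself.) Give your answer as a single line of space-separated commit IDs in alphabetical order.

After op 1 (commit): HEAD=main@B [main=B]
After op 2 (branch): HEAD=main@B [dev=B main=B]
After op 3 (commit): HEAD=main@C [dev=B main=C]
After op 4 (branch): HEAD=main@C [dev=B main=C work=C]
After op 5 (commit): HEAD=main@D [dev=B main=D work=C]
After op 6 (checkout): HEAD=work@C [dev=B main=D work=C]
After op 7 (reset): HEAD=work@B [dev=B main=D work=B]
After op 8 (branch): HEAD=work@B [dev=B exp=B main=D work=B]
After op 9 (merge): HEAD=work@E [dev=B exp=B main=D work=E]
After op 10 (reset): HEAD=work@C [dev=B exp=B main=D work=C]

Answer: A B C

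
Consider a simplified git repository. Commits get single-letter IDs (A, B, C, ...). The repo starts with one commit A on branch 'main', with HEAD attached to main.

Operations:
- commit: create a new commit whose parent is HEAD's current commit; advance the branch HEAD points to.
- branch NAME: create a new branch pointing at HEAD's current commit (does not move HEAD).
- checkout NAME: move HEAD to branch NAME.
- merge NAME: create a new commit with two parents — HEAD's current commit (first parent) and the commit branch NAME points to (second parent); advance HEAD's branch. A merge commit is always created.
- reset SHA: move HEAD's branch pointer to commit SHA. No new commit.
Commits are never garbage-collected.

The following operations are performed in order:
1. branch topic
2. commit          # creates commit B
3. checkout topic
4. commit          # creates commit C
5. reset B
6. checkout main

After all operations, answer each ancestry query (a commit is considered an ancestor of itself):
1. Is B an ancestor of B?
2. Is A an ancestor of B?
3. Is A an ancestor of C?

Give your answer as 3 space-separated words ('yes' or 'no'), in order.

After op 1 (branch): HEAD=main@A [main=A topic=A]
After op 2 (commit): HEAD=main@B [main=B topic=A]
After op 3 (checkout): HEAD=topic@A [main=B topic=A]
After op 4 (commit): HEAD=topic@C [main=B topic=C]
After op 5 (reset): HEAD=topic@B [main=B topic=B]
After op 6 (checkout): HEAD=main@B [main=B topic=B]
ancestors(B) = {A,B}; B in? yes
ancestors(B) = {A,B}; A in? yes
ancestors(C) = {A,C}; A in? yes

Answer: yes yes yes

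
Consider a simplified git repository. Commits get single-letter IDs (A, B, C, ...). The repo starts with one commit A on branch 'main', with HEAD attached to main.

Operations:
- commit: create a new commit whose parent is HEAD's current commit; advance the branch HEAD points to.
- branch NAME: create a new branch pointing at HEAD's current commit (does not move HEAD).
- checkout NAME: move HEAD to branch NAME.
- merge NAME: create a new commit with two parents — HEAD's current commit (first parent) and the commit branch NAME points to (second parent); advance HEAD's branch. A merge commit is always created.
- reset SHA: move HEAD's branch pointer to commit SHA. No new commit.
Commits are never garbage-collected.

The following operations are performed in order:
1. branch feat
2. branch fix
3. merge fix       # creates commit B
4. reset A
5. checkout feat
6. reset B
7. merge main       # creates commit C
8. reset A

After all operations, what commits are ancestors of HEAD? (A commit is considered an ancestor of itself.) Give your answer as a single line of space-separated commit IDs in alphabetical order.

After op 1 (branch): HEAD=main@A [feat=A main=A]
After op 2 (branch): HEAD=main@A [feat=A fix=A main=A]
After op 3 (merge): HEAD=main@B [feat=A fix=A main=B]
After op 4 (reset): HEAD=main@A [feat=A fix=A main=A]
After op 5 (checkout): HEAD=feat@A [feat=A fix=A main=A]
After op 6 (reset): HEAD=feat@B [feat=B fix=A main=A]
After op 7 (merge): HEAD=feat@C [feat=C fix=A main=A]
After op 8 (reset): HEAD=feat@A [feat=A fix=A main=A]

Answer: A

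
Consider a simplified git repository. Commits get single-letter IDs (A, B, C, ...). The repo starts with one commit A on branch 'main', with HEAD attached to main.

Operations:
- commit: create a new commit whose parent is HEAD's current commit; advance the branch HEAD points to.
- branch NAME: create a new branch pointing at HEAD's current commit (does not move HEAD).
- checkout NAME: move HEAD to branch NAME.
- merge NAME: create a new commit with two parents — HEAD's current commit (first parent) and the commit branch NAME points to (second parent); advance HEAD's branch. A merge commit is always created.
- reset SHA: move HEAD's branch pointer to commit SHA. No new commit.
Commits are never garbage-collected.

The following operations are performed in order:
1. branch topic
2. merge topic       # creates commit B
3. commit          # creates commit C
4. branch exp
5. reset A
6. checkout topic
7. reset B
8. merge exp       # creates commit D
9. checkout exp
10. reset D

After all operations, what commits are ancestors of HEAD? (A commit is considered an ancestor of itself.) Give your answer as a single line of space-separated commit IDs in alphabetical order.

After op 1 (branch): HEAD=main@A [main=A topic=A]
After op 2 (merge): HEAD=main@B [main=B topic=A]
After op 3 (commit): HEAD=main@C [main=C topic=A]
After op 4 (branch): HEAD=main@C [exp=C main=C topic=A]
After op 5 (reset): HEAD=main@A [exp=C main=A topic=A]
After op 6 (checkout): HEAD=topic@A [exp=C main=A topic=A]
After op 7 (reset): HEAD=topic@B [exp=C main=A topic=B]
After op 8 (merge): HEAD=topic@D [exp=C main=A topic=D]
After op 9 (checkout): HEAD=exp@C [exp=C main=A topic=D]
After op 10 (reset): HEAD=exp@D [exp=D main=A topic=D]

Answer: A B C D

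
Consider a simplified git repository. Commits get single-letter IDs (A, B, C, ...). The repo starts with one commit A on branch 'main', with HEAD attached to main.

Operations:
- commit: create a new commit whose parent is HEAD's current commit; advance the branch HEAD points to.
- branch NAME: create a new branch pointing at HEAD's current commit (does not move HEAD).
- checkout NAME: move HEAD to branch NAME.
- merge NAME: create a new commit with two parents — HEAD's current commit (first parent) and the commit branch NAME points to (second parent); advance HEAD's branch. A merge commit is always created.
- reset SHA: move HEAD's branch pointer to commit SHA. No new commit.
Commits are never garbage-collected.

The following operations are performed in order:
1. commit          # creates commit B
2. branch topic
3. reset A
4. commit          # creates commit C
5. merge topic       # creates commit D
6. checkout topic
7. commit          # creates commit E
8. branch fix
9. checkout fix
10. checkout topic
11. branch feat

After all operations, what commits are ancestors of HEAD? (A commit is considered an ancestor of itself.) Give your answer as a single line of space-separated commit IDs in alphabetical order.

After op 1 (commit): HEAD=main@B [main=B]
After op 2 (branch): HEAD=main@B [main=B topic=B]
After op 3 (reset): HEAD=main@A [main=A topic=B]
After op 4 (commit): HEAD=main@C [main=C topic=B]
After op 5 (merge): HEAD=main@D [main=D topic=B]
After op 6 (checkout): HEAD=topic@B [main=D topic=B]
After op 7 (commit): HEAD=topic@E [main=D topic=E]
After op 8 (branch): HEAD=topic@E [fix=E main=D topic=E]
After op 9 (checkout): HEAD=fix@E [fix=E main=D topic=E]
After op 10 (checkout): HEAD=topic@E [fix=E main=D topic=E]
After op 11 (branch): HEAD=topic@E [feat=E fix=E main=D topic=E]

Answer: A B E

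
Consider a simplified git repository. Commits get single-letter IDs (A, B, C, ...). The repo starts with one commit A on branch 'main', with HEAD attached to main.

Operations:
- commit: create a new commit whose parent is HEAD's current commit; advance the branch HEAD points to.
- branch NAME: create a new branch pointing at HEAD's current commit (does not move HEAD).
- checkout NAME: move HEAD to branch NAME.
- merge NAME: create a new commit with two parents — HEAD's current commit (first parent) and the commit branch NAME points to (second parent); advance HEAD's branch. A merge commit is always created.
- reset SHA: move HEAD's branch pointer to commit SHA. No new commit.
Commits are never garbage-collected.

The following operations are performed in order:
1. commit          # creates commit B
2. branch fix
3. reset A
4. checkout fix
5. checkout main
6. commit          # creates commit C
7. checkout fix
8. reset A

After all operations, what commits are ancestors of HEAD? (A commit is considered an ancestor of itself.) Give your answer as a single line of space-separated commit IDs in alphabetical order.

After op 1 (commit): HEAD=main@B [main=B]
After op 2 (branch): HEAD=main@B [fix=B main=B]
After op 3 (reset): HEAD=main@A [fix=B main=A]
After op 4 (checkout): HEAD=fix@B [fix=B main=A]
After op 5 (checkout): HEAD=main@A [fix=B main=A]
After op 6 (commit): HEAD=main@C [fix=B main=C]
After op 7 (checkout): HEAD=fix@B [fix=B main=C]
After op 8 (reset): HEAD=fix@A [fix=A main=C]

Answer: A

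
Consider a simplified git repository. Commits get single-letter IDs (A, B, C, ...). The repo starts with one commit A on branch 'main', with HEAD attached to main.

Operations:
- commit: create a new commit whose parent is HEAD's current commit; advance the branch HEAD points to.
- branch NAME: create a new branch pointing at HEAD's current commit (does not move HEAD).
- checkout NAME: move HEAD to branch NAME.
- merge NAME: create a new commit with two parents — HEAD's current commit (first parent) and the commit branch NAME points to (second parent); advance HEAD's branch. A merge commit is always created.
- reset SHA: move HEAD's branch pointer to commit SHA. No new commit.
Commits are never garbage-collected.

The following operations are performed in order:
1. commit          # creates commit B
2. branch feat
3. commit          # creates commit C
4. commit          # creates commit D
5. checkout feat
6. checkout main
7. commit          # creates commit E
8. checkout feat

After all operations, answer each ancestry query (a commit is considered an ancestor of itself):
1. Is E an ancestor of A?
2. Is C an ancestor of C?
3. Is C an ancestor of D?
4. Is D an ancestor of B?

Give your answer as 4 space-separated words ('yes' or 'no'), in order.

Answer: no yes yes no

Derivation:
After op 1 (commit): HEAD=main@B [main=B]
After op 2 (branch): HEAD=main@B [feat=B main=B]
After op 3 (commit): HEAD=main@C [feat=B main=C]
After op 4 (commit): HEAD=main@D [feat=B main=D]
After op 5 (checkout): HEAD=feat@B [feat=B main=D]
After op 6 (checkout): HEAD=main@D [feat=B main=D]
After op 7 (commit): HEAD=main@E [feat=B main=E]
After op 8 (checkout): HEAD=feat@B [feat=B main=E]
ancestors(A) = {A}; E in? no
ancestors(C) = {A,B,C}; C in? yes
ancestors(D) = {A,B,C,D}; C in? yes
ancestors(B) = {A,B}; D in? no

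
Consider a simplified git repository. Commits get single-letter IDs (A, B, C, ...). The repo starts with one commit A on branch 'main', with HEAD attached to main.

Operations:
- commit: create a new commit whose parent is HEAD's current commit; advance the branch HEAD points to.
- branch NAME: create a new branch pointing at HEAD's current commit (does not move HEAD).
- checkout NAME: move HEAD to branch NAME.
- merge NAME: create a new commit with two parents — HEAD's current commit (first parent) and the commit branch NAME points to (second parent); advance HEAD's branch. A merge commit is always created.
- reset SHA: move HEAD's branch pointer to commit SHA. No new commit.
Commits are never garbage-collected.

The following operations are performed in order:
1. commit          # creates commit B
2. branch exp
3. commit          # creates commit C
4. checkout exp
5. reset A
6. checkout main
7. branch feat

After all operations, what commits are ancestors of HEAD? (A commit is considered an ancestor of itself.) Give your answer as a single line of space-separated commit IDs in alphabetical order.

Answer: A B C

Derivation:
After op 1 (commit): HEAD=main@B [main=B]
After op 2 (branch): HEAD=main@B [exp=B main=B]
After op 3 (commit): HEAD=main@C [exp=B main=C]
After op 4 (checkout): HEAD=exp@B [exp=B main=C]
After op 5 (reset): HEAD=exp@A [exp=A main=C]
After op 6 (checkout): HEAD=main@C [exp=A main=C]
After op 7 (branch): HEAD=main@C [exp=A feat=C main=C]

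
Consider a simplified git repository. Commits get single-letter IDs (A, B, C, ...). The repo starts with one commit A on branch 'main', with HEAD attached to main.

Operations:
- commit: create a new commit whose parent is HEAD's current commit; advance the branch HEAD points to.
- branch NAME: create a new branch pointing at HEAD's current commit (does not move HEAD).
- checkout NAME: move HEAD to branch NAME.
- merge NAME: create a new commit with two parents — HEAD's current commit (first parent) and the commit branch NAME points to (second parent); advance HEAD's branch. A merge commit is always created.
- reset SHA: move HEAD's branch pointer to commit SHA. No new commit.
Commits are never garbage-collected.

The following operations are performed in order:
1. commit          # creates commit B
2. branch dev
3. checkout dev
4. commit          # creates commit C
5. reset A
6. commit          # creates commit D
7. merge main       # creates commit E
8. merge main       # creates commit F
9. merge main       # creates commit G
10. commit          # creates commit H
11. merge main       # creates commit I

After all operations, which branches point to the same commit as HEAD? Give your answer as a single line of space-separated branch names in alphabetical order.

After op 1 (commit): HEAD=main@B [main=B]
After op 2 (branch): HEAD=main@B [dev=B main=B]
After op 3 (checkout): HEAD=dev@B [dev=B main=B]
After op 4 (commit): HEAD=dev@C [dev=C main=B]
After op 5 (reset): HEAD=dev@A [dev=A main=B]
After op 6 (commit): HEAD=dev@D [dev=D main=B]
After op 7 (merge): HEAD=dev@E [dev=E main=B]
After op 8 (merge): HEAD=dev@F [dev=F main=B]
After op 9 (merge): HEAD=dev@G [dev=G main=B]
After op 10 (commit): HEAD=dev@H [dev=H main=B]
After op 11 (merge): HEAD=dev@I [dev=I main=B]

Answer: dev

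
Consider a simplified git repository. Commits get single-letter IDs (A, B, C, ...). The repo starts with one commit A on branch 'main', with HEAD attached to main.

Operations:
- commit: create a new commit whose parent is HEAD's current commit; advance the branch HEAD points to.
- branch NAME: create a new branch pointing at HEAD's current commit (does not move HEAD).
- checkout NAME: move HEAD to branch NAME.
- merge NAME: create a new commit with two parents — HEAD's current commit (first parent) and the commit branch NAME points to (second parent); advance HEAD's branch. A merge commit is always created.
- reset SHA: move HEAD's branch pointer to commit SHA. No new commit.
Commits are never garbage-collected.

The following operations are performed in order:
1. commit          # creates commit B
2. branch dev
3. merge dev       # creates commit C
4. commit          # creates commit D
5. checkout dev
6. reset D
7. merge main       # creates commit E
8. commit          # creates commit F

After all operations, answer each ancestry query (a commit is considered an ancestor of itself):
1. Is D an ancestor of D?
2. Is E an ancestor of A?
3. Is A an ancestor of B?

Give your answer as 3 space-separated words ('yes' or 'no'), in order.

Answer: yes no yes

Derivation:
After op 1 (commit): HEAD=main@B [main=B]
After op 2 (branch): HEAD=main@B [dev=B main=B]
After op 3 (merge): HEAD=main@C [dev=B main=C]
After op 4 (commit): HEAD=main@D [dev=B main=D]
After op 5 (checkout): HEAD=dev@B [dev=B main=D]
After op 6 (reset): HEAD=dev@D [dev=D main=D]
After op 7 (merge): HEAD=dev@E [dev=E main=D]
After op 8 (commit): HEAD=dev@F [dev=F main=D]
ancestors(D) = {A,B,C,D}; D in? yes
ancestors(A) = {A}; E in? no
ancestors(B) = {A,B}; A in? yes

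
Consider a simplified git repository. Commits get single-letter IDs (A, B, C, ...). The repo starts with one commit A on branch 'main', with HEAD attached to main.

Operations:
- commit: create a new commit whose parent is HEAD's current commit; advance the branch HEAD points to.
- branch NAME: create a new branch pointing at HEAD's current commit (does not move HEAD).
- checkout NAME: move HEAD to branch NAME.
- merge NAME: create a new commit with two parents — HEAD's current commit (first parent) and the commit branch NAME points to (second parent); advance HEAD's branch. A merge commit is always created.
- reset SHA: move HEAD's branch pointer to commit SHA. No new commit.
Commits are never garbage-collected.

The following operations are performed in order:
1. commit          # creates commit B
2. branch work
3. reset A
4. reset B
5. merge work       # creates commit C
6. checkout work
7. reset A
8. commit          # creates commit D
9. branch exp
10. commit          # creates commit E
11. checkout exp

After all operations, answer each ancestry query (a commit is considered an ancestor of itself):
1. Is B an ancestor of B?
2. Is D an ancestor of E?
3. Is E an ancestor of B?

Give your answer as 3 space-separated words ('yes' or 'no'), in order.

Answer: yes yes no

Derivation:
After op 1 (commit): HEAD=main@B [main=B]
After op 2 (branch): HEAD=main@B [main=B work=B]
After op 3 (reset): HEAD=main@A [main=A work=B]
After op 4 (reset): HEAD=main@B [main=B work=B]
After op 5 (merge): HEAD=main@C [main=C work=B]
After op 6 (checkout): HEAD=work@B [main=C work=B]
After op 7 (reset): HEAD=work@A [main=C work=A]
After op 8 (commit): HEAD=work@D [main=C work=D]
After op 9 (branch): HEAD=work@D [exp=D main=C work=D]
After op 10 (commit): HEAD=work@E [exp=D main=C work=E]
After op 11 (checkout): HEAD=exp@D [exp=D main=C work=E]
ancestors(B) = {A,B}; B in? yes
ancestors(E) = {A,D,E}; D in? yes
ancestors(B) = {A,B}; E in? no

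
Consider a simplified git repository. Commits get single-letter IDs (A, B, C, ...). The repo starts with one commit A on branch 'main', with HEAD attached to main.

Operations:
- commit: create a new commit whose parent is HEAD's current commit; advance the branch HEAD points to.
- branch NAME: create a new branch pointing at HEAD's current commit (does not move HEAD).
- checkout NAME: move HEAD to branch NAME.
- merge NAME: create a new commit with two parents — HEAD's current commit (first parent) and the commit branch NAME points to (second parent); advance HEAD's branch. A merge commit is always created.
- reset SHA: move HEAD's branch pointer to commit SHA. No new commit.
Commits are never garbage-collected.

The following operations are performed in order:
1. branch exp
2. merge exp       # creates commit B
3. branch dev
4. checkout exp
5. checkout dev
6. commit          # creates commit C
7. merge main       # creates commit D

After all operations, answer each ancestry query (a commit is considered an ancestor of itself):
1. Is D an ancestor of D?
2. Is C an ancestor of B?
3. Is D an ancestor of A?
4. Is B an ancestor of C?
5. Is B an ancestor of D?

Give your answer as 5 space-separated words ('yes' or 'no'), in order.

Answer: yes no no yes yes

Derivation:
After op 1 (branch): HEAD=main@A [exp=A main=A]
After op 2 (merge): HEAD=main@B [exp=A main=B]
After op 3 (branch): HEAD=main@B [dev=B exp=A main=B]
After op 4 (checkout): HEAD=exp@A [dev=B exp=A main=B]
After op 5 (checkout): HEAD=dev@B [dev=B exp=A main=B]
After op 6 (commit): HEAD=dev@C [dev=C exp=A main=B]
After op 7 (merge): HEAD=dev@D [dev=D exp=A main=B]
ancestors(D) = {A,B,C,D}; D in? yes
ancestors(B) = {A,B}; C in? no
ancestors(A) = {A}; D in? no
ancestors(C) = {A,B,C}; B in? yes
ancestors(D) = {A,B,C,D}; B in? yes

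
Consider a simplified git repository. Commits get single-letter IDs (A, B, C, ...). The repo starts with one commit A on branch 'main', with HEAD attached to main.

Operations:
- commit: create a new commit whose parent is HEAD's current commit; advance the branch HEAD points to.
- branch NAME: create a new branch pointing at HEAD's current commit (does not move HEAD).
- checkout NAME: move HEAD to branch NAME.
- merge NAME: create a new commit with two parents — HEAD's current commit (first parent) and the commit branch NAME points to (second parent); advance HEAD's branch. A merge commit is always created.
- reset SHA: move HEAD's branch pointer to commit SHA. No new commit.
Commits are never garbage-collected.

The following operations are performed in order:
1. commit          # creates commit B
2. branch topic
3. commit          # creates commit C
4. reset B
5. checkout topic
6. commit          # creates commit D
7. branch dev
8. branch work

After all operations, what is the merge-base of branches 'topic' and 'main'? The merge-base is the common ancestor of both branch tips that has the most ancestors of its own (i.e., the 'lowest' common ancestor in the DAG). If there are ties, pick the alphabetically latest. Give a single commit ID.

After op 1 (commit): HEAD=main@B [main=B]
After op 2 (branch): HEAD=main@B [main=B topic=B]
After op 3 (commit): HEAD=main@C [main=C topic=B]
After op 4 (reset): HEAD=main@B [main=B topic=B]
After op 5 (checkout): HEAD=topic@B [main=B topic=B]
After op 6 (commit): HEAD=topic@D [main=B topic=D]
After op 7 (branch): HEAD=topic@D [dev=D main=B topic=D]
After op 8 (branch): HEAD=topic@D [dev=D main=B topic=D work=D]
ancestors(topic=D): ['A', 'B', 'D']
ancestors(main=B): ['A', 'B']
common: ['A', 'B']

Answer: B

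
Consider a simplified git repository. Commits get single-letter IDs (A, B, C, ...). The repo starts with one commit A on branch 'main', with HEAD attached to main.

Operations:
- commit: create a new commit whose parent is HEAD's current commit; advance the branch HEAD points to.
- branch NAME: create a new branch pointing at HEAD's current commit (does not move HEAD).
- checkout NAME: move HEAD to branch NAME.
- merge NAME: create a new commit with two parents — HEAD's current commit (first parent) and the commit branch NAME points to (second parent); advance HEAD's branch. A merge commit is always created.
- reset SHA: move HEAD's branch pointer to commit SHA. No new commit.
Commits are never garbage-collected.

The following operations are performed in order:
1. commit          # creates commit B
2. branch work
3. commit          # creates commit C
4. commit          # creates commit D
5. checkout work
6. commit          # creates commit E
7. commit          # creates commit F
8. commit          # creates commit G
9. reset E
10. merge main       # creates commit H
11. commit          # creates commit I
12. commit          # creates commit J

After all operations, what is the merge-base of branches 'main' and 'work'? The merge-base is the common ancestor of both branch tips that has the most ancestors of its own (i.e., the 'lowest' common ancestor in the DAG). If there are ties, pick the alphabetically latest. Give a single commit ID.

Answer: D

Derivation:
After op 1 (commit): HEAD=main@B [main=B]
After op 2 (branch): HEAD=main@B [main=B work=B]
After op 3 (commit): HEAD=main@C [main=C work=B]
After op 4 (commit): HEAD=main@D [main=D work=B]
After op 5 (checkout): HEAD=work@B [main=D work=B]
After op 6 (commit): HEAD=work@E [main=D work=E]
After op 7 (commit): HEAD=work@F [main=D work=F]
After op 8 (commit): HEAD=work@G [main=D work=G]
After op 9 (reset): HEAD=work@E [main=D work=E]
After op 10 (merge): HEAD=work@H [main=D work=H]
After op 11 (commit): HEAD=work@I [main=D work=I]
After op 12 (commit): HEAD=work@J [main=D work=J]
ancestors(main=D): ['A', 'B', 'C', 'D']
ancestors(work=J): ['A', 'B', 'C', 'D', 'E', 'H', 'I', 'J']
common: ['A', 'B', 'C', 'D']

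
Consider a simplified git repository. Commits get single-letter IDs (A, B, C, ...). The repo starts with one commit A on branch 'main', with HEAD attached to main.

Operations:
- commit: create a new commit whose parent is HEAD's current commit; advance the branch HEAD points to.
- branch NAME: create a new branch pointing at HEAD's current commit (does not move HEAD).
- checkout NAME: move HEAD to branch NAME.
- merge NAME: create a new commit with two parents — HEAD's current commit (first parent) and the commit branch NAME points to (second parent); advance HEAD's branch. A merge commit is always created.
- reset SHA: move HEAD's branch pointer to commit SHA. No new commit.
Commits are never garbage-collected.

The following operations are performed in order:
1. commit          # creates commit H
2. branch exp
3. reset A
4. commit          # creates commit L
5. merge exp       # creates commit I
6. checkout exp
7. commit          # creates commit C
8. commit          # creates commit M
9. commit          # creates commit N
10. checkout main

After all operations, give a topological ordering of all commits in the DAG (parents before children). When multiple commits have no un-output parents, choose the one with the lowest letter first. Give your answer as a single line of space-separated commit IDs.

Answer: A H C L I M N

Derivation:
After op 1 (commit): HEAD=main@H [main=H]
After op 2 (branch): HEAD=main@H [exp=H main=H]
After op 3 (reset): HEAD=main@A [exp=H main=A]
After op 4 (commit): HEAD=main@L [exp=H main=L]
After op 5 (merge): HEAD=main@I [exp=H main=I]
After op 6 (checkout): HEAD=exp@H [exp=H main=I]
After op 7 (commit): HEAD=exp@C [exp=C main=I]
After op 8 (commit): HEAD=exp@M [exp=M main=I]
After op 9 (commit): HEAD=exp@N [exp=N main=I]
After op 10 (checkout): HEAD=main@I [exp=N main=I]
commit A: parents=[]
commit C: parents=['H']
commit H: parents=['A']
commit I: parents=['L', 'H']
commit L: parents=['A']
commit M: parents=['C']
commit N: parents=['M']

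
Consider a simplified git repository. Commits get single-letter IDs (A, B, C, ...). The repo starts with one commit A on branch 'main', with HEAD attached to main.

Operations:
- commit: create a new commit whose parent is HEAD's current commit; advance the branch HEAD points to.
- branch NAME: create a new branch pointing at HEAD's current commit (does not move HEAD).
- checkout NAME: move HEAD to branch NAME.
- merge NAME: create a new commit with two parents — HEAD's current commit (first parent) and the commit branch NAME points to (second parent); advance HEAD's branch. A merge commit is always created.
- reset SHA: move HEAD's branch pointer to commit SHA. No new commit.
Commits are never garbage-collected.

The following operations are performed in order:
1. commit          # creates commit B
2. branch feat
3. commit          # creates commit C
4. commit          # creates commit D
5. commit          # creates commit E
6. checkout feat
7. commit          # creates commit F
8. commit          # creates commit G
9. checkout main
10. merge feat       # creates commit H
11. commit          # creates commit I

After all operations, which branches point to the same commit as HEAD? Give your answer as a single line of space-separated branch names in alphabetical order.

Answer: main

Derivation:
After op 1 (commit): HEAD=main@B [main=B]
After op 2 (branch): HEAD=main@B [feat=B main=B]
After op 3 (commit): HEAD=main@C [feat=B main=C]
After op 4 (commit): HEAD=main@D [feat=B main=D]
After op 5 (commit): HEAD=main@E [feat=B main=E]
After op 6 (checkout): HEAD=feat@B [feat=B main=E]
After op 7 (commit): HEAD=feat@F [feat=F main=E]
After op 8 (commit): HEAD=feat@G [feat=G main=E]
After op 9 (checkout): HEAD=main@E [feat=G main=E]
After op 10 (merge): HEAD=main@H [feat=G main=H]
After op 11 (commit): HEAD=main@I [feat=G main=I]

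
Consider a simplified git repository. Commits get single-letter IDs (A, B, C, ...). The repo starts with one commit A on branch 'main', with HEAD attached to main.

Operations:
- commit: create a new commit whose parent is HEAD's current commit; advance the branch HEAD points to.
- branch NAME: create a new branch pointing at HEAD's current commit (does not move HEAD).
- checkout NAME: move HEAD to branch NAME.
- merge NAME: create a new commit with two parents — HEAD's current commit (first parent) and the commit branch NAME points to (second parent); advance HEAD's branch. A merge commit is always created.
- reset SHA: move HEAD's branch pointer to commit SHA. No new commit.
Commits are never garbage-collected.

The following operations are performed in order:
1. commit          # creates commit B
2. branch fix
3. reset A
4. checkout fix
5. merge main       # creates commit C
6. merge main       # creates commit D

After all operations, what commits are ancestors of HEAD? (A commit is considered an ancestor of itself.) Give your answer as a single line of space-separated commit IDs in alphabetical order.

After op 1 (commit): HEAD=main@B [main=B]
After op 2 (branch): HEAD=main@B [fix=B main=B]
After op 3 (reset): HEAD=main@A [fix=B main=A]
After op 4 (checkout): HEAD=fix@B [fix=B main=A]
After op 5 (merge): HEAD=fix@C [fix=C main=A]
After op 6 (merge): HEAD=fix@D [fix=D main=A]

Answer: A B C D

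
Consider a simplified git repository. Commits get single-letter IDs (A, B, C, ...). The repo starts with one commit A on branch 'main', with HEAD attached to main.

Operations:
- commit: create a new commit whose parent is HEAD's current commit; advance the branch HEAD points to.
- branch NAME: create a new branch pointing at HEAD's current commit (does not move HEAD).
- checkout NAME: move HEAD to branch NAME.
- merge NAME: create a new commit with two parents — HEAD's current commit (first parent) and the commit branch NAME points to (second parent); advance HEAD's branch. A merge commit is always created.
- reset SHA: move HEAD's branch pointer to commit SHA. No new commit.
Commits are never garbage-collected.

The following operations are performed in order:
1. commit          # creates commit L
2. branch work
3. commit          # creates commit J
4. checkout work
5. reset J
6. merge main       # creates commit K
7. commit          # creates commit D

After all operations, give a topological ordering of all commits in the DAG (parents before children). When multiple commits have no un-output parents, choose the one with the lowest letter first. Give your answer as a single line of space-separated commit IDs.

Answer: A L J K D

Derivation:
After op 1 (commit): HEAD=main@L [main=L]
After op 2 (branch): HEAD=main@L [main=L work=L]
After op 3 (commit): HEAD=main@J [main=J work=L]
After op 4 (checkout): HEAD=work@L [main=J work=L]
After op 5 (reset): HEAD=work@J [main=J work=J]
After op 6 (merge): HEAD=work@K [main=J work=K]
After op 7 (commit): HEAD=work@D [main=J work=D]
commit A: parents=[]
commit D: parents=['K']
commit J: parents=['L']
commit K: parents=['J', 'J']
commit L: parents=['A']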